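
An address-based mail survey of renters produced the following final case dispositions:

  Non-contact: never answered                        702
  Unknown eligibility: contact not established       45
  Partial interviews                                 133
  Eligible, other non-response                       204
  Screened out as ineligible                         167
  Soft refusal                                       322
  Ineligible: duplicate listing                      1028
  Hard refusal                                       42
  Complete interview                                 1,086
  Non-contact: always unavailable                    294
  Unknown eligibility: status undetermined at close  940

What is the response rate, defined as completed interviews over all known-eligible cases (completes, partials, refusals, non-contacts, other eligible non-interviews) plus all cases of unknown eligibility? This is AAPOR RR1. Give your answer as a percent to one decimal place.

Refusals = 42 + 322 = 364
No answer / not reached = 702 + 294 = 996
Unknown eligibility = 45 + 940 = 985
Screened out, ineligible = 167 + 1028 = 1195
Numerator: 1086
Denom: 1086 + 133 + 364 + 996 + 204 + 985 = 3768
RR1 = 1086 / 3768 = 0.2882

28.8%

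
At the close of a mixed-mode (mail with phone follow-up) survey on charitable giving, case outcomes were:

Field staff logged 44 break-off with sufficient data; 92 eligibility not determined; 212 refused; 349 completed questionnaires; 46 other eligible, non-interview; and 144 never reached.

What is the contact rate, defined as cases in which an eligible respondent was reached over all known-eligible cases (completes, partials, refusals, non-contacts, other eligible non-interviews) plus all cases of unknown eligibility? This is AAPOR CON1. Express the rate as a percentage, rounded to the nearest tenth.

73.4%

Numerator: 349 + 44 + 212 + 46 = 651
Denominator: 349 + 44 + 212 + 144 + 46 + 92 = 887
CON1 = 651 / 887 = 0.7339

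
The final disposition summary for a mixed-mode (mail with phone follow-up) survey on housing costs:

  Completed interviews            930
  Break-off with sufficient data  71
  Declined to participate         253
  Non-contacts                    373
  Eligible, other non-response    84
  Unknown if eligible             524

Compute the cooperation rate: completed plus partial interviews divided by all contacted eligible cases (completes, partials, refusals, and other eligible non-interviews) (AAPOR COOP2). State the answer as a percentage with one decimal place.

74.8%

Numerator: 930 + 71 = 1001
Base: 930 + 71 + 253 + 84 = 1338
COOP2 = 1001 / 1338 = 0.7481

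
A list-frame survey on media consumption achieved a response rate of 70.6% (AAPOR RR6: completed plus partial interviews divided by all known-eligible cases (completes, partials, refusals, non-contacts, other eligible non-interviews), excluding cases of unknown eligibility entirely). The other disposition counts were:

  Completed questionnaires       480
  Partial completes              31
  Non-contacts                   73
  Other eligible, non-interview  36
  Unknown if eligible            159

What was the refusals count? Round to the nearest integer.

104

Num: 480 + 31 = 511
RR6 = 511 / D = 0.706
D = 511 / 0.706 = 723.8
Other denominator terms total 620
refusals = 723.8 − 620 ≈ 104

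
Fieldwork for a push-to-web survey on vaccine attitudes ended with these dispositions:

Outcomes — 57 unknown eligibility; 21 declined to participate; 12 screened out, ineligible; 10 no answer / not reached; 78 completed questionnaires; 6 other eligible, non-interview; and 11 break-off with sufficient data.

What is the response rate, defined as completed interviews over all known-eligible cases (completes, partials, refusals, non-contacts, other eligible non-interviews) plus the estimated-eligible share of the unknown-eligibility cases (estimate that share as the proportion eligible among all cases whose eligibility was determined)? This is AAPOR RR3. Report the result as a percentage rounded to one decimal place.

Top: 78
Known eligible: 78 + 11 + 21 + 10 + 6 = 126
e = 126 / (126 + 12) = 126 / 138 = 0.9130
e × U: 0.9130 × 57 = 52.04
Denominator: 126 + 52.04 = 178.04
RR3 = 78 / 178.04 = 0.4381

43.8%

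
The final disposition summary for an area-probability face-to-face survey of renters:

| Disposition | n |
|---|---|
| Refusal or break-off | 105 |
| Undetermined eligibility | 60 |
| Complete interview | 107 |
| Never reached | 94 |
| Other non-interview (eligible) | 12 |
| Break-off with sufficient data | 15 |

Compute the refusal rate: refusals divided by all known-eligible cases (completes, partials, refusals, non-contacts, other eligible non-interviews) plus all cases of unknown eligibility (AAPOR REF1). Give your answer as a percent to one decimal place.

26.7%

Numerator → 105
Denominator → 107 + 15 + 105 + 94 + 12 + 60 = 393
REF1 = 105 / 393 = 0.2672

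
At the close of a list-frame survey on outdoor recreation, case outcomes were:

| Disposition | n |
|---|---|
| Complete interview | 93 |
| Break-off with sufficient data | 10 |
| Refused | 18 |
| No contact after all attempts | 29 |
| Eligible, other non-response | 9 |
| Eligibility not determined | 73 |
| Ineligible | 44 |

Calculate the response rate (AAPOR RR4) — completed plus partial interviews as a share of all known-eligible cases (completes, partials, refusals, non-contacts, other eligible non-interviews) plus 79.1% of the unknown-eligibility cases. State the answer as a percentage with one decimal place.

47.5%

Num → 93 + 10 = 103
Determined eligible → 93 + 10 + 18 + 29 + 9 = 159
Eligible share of unknowns → 0.7910 × 73 = 57.74
Denominator → 159 + 57.74 = 216.74
RR4 = 103 / 216.74 = 0.4752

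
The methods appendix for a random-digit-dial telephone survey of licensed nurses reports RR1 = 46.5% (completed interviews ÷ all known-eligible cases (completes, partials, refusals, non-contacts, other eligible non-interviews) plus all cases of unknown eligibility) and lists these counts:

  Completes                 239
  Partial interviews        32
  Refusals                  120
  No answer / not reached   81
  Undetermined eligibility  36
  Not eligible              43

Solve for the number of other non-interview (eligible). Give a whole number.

6

RR1 = 239 / D = 0.465
D = 239 / 0.465 = 514.0
Rest of base = 508
other non-interview (eligible) = 514.0 − 508 ≈ 6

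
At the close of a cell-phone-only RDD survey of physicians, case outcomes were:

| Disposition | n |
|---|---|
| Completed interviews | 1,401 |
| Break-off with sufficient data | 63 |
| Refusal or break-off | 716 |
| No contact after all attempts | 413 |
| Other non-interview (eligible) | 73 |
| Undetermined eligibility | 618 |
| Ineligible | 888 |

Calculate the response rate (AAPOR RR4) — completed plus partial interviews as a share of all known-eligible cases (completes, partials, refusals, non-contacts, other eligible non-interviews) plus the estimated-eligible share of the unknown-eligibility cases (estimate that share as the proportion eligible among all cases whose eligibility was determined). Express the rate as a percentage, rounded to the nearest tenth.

46.8%

Num: 1401 + 63 = 1464
Determined eligible: 1401 + 63 + 716 + 413 + 73 = 2666
e = 2666 / (2666 + 888) = 2666 / 3554 = 0.7501
e × U: 0.7501 × 618 = 463.56
Base: 2666 + 463.56 = 3129.56
RR4 = 1464 / 3129.56 = 0.4678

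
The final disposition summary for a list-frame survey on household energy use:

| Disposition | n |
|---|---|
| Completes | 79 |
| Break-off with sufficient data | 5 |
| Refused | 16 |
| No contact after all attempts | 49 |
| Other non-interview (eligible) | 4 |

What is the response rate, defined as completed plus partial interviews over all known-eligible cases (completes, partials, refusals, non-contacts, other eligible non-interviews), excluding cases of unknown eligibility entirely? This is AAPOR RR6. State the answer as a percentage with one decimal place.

Num: 79 + 5 = 84
Denominator: 79 + 5 + 16 + 49 + 4 = 153
RR6 = 84 / 153 = 0.5490

54.9%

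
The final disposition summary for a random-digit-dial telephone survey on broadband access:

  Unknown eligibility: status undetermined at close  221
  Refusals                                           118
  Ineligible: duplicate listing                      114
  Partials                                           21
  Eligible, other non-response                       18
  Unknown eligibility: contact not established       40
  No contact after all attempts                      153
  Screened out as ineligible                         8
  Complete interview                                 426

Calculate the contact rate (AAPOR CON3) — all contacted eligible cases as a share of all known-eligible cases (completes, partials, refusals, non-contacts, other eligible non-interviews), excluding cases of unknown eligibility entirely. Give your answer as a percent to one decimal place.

79.2%

Eligibility not determined = 40 + 221 = 261
Screened out, ineligible = 8 + 114 = 122
Top → 426 + 21 + 118 + 18 = 583
Denom → 426 + 21 + 118 + 153 + 18 = 736
CON3 = 583 / 736 = 0.7921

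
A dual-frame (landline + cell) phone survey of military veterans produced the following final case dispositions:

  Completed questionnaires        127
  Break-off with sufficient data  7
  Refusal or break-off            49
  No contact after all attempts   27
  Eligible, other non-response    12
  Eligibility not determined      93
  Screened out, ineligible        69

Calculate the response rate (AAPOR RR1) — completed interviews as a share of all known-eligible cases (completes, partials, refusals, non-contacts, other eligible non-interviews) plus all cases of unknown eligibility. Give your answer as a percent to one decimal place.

40.3%

Top: 127
Denom: 127 + 7 + 49 + 27 + 12 + 93 = 315
RR1 = 127 / 315 = 0.4032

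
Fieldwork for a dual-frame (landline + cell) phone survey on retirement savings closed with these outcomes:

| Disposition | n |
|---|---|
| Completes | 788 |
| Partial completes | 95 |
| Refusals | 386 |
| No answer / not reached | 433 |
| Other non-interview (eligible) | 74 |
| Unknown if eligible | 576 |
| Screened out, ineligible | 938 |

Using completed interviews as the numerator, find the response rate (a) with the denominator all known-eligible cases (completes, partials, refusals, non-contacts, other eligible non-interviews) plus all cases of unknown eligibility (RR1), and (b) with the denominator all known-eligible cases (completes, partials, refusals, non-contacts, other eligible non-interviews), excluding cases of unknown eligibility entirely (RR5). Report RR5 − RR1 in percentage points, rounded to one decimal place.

10.9

Numerator → 788
Denominator → 788 + 95 + 386 + 433 + 74 + 576 = 2352
RR1 = 788 / 2352 = 0.3350
Denominator → 788 + 95 + 386 + 433 + 74 = 1776
RR5 = 788 / 1776 = 0.4437
Difference = 44.37 − 33.50 = 10.87 percentage points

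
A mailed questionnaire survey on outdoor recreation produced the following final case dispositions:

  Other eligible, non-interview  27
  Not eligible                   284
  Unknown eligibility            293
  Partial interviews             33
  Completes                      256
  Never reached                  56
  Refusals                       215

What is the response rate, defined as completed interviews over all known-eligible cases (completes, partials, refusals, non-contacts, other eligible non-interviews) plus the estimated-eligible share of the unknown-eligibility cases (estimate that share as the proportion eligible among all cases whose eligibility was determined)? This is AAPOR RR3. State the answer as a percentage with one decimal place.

32.6%

Numerator = 256
Determined eligible = 256 + 33 + 215 + 56 + 27 = 587
e = 587 / (587 + 284) = 587 / 871 = 0.6739
e × U = 0.6739 × 293 = 197.45
Denominator = 587 + 197.45 = 784.45
RR3 = 256 / 784.45 = 0.3263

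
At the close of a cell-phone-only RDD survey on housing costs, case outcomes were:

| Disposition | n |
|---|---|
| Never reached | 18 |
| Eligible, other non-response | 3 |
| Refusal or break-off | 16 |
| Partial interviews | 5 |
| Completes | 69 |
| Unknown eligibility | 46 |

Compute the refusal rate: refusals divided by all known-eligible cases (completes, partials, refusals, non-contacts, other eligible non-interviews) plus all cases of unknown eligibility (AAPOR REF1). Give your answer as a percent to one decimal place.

10.2%

Top = 16
Denominator = 69 + 5 + 16 + 18 + 3 + 46 = 157
REF1 = 16 / 157 = 0.1019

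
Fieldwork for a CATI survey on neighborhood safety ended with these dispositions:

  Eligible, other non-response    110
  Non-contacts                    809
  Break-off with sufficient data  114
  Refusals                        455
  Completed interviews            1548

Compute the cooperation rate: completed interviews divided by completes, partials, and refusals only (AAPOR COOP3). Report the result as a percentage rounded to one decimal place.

73.1%

Numerator: 1548
Denominator: 1548 + 114 + 455 = 2117
COOP3 = 1548 / 2117 = 0.7312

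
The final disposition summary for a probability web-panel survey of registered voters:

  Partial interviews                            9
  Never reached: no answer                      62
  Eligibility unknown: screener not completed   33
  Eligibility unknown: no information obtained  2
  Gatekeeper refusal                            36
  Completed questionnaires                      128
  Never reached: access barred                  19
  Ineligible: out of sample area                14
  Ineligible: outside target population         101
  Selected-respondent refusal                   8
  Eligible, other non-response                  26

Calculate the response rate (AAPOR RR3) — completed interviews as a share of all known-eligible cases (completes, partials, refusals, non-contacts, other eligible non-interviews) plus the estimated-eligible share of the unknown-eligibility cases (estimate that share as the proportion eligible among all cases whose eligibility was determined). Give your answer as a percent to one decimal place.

Declined to participate = 36 + 8 = 44
Non-contacts = 62 + 19 = 81
Unknown eligibility = 33 + 2 = 35
Ineligible = 101 + 14 = 115
Top → 128
Eligible (known) → 128 + 9 + 44 + 81 + 26 = 288
e = 288 / (288 + 115) = 288 / 403 = 0.7146
Estimated eligible among unknowns → 0.7146 × 35 = 25.01
Denominator → 288 + 25.01 = 313.01
RR3 = 128 / 313.01 = 0.4089

40.9%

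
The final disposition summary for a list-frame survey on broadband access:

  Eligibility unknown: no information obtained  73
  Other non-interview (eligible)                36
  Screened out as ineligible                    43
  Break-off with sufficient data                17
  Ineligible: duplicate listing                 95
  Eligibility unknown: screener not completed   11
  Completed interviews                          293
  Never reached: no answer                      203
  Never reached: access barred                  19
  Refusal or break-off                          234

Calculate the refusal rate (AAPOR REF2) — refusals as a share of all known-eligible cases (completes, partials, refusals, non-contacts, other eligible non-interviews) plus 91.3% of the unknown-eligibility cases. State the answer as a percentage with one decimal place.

26.6%

No answer / not reached = 203 + 19 = 222
Unknown if eligible = 11 + 73 = 84
Not eligible = 43 + 95 = 138
Num: 234
Known eligible: 293 + 17 + 234 + 222 + 36 = 802
e × U: 0.9130 × 84 = 76.69
Denominator: 802 + 76.69 = 878.69
REF2 = 234 / 878.69 = 0.2663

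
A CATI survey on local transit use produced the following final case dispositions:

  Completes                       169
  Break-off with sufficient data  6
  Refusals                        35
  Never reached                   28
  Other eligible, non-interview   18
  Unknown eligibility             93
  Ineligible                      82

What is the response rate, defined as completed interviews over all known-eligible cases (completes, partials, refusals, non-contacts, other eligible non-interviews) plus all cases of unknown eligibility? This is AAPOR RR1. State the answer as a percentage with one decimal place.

48.4%

Top: 169
Denominator: 169 + 6 + 35 + 28 + 18 + 93 = 349
RR1 = 169 / 349 = 0.4842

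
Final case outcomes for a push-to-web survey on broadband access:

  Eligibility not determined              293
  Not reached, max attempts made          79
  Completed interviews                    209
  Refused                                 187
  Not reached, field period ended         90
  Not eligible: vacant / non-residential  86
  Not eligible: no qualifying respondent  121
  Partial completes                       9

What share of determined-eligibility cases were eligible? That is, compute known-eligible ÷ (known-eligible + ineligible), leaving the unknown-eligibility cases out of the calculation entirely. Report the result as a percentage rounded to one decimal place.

Non-contacts = 90 + 79 = 169
Ineligible = 121 + 86 = 207
Known eligible = 209 + 9 + 187 + 169 = 574
e = 574 / (574 + 207) = 574 / 781 = 0.7350

73.5%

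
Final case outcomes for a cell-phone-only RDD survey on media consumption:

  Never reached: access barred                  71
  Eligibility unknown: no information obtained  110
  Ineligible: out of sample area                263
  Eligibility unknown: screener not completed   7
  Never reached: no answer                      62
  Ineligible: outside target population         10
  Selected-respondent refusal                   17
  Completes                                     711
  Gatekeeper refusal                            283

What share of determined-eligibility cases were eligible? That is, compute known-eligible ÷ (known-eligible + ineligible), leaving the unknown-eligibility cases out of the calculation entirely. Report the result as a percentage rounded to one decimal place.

Refused = 283 + 17 = 300
No contact after all attempts = 62 + 71 = 133
Unknown eligibility = 7 + 110 = 117
Out of scope = 10 + 263 = 273
Known eligible = 711 + 300 + 133 = 1144
e = 1144 / (1144 + 273) = 1144 / 1417 = 0.8073

80.7%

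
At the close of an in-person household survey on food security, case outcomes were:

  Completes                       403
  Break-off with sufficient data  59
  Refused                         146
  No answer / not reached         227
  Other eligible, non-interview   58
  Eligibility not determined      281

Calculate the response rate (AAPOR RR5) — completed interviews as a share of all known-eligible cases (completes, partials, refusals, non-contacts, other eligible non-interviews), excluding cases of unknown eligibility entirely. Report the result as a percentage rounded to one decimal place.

45.1%

Num: 403
Denominator: 403 + 59 + 146 + 227 + 58 = 893
RR5 = 403 / 893 = 0.4513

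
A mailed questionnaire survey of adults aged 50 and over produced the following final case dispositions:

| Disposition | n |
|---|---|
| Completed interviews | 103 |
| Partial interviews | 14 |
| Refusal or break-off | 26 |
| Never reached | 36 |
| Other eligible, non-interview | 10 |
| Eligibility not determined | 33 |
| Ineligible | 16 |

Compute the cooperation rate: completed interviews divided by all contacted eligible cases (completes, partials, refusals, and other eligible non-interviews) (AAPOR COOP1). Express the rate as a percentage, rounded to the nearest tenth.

Numerator → 103
Denom → 103 + 14 + 26 + 10 = 153
COOP1 = 103 / 153 = 0.6732

67.3%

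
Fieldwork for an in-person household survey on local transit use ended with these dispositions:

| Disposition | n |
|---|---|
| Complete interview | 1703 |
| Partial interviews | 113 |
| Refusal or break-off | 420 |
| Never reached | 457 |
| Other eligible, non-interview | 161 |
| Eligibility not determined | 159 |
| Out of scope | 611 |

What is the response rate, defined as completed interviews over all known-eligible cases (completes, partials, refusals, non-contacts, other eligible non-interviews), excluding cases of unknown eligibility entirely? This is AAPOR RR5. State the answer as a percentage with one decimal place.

Num → 1703
Base → 1703 + 113 + 420 + 457 + 161 = 2854
RR5 = 1703 / 2854 = 0.5967

59.7%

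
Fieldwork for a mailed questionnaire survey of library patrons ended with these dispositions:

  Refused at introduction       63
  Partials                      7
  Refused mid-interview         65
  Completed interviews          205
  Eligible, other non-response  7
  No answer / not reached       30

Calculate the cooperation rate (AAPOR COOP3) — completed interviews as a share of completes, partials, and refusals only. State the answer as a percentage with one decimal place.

60.3%

Declined to participate = 63 + 65 = 128
Top: 205
Denom: 205 + 7 + 128 = 340
COOP3 = 205 / 340 = 0.6029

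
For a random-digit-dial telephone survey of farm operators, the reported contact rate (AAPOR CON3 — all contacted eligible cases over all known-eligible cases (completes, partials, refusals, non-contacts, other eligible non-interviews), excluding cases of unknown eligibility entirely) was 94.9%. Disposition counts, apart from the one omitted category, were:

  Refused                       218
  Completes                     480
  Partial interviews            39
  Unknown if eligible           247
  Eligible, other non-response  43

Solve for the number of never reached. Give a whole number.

Num = 480 + 39 + 218 + 43 = 780
CON3 = 780 / D = 0.949
D = 780 / 0.949 = 821.9
Other denominator terms total 780
never reached = 821.9 − 780 ≈ 42

42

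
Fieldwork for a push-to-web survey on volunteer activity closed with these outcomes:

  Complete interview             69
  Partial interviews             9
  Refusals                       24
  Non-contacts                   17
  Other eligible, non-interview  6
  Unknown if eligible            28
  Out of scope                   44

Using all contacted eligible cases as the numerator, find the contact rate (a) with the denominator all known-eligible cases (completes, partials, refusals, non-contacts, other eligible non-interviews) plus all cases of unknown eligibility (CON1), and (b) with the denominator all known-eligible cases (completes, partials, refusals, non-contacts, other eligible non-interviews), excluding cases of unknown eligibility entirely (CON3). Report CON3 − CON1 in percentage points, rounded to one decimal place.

15.8

Top: 69 + 9 + 24 + 6 = 108
Denom: 69 + 9 + 24 + 17 + 6 + 28 = 153
CON1 = 108 / 153 = 0.7059
Denom: 69 + 9 + 24 + 17 + 6 = 125
CON3 = 108 / 125 = 0.8640
Difference = 86.40 − 70.59 = 15.81 percentage points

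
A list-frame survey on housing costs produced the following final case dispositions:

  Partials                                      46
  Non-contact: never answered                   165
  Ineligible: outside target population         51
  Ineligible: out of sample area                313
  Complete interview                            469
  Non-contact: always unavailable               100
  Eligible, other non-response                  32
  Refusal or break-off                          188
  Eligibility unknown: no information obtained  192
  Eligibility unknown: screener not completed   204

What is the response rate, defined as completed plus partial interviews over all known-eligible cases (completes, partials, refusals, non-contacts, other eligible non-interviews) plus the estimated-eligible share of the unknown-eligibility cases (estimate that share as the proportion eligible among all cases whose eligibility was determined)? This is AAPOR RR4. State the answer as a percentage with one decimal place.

Non-contacts = 165 + 100 = 265
Eligibility not determined = 204 + 192 = 396
Screened out, ineligible = 51 + 313 = 364
Num = 469 + 46 = 515
Eligible (known) = 469 + 46 + 188 + 265 + 32 = 1000
e = 1000 / (1000 + 364) = 1000 / 1364 = 0.7331
Eligible share of unknowns = 0.7331 × 396 = 290.31
Base = 1000 + 290.31 = 1290.31
RR4 = 515 / 1290.31 = 0.3991

39.9%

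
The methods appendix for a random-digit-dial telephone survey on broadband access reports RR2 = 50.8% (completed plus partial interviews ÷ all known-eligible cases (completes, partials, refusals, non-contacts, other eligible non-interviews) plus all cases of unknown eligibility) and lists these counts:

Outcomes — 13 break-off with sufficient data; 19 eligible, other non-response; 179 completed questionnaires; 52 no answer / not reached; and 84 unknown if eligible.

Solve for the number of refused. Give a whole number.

31

Top: 179 + 13 = 192
RR2 = 192 / D = 0.508
D = 192 / 0.508 = 378.0
Rest of base = 347
refused = 378.0 − 347 ≈ 31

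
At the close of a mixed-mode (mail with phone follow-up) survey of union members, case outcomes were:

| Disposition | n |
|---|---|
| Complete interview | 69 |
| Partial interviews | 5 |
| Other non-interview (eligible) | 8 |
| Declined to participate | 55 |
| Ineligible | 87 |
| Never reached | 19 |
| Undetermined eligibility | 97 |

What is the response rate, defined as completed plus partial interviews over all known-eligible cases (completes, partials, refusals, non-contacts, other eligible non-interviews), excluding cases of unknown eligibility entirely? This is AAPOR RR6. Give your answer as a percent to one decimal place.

Numerator = 69 + 5 = 74
Denom = 69 + 5 + 55 + 19 + 8 = 156
RR6 = 74 / 156 = 0.4744

47.4%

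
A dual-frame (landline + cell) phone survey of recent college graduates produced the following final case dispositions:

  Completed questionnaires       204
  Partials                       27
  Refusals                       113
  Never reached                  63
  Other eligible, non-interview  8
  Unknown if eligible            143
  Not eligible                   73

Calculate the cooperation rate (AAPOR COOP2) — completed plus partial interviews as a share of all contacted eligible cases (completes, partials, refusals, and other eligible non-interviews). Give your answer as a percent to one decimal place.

65.6%

Num → 204 + 27 = 231
Denom → 204 + 27 + 113 + 8 = 352
COOP2 = 231 / 352 = 0.6562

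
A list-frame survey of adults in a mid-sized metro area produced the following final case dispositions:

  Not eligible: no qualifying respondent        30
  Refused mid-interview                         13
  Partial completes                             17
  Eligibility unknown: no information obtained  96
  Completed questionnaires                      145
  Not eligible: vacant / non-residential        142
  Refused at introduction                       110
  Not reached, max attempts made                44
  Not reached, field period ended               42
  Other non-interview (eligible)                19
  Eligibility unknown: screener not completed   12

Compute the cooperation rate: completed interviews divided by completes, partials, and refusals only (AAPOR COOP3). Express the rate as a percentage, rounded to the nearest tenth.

Refused = 110 + 13 = 123
Non-contacts = 42 + 44 = 86
Eligibility not determined = 12 + 96 = 108
Screened out, ineligible = 30 + 142 = 172
Numerator: 145
Denom: 145 + 17 + 123 = 285
COOP3 = 145 / 285 = 0.5088

50.9%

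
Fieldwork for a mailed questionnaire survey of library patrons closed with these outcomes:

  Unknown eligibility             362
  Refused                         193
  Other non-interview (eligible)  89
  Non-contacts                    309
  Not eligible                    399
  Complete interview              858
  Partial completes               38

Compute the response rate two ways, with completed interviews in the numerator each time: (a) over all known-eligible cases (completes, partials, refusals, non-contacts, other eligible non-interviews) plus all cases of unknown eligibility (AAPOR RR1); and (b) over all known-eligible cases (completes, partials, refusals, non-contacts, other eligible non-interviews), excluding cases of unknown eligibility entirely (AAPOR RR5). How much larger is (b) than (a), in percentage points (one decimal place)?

Numerator = 858
Denom = 858 + 38 + 193 + 309 + 89 + 362 = 1849
RR1 = 858 / 1849 = 0.4640
Denom = 858 + 38 + 193 + 309 + 89 = 1487
RR5 = 858 / 1487 = 0.5770
Difference = 57.70 − 46.40 = 11.30 percentage points

11.3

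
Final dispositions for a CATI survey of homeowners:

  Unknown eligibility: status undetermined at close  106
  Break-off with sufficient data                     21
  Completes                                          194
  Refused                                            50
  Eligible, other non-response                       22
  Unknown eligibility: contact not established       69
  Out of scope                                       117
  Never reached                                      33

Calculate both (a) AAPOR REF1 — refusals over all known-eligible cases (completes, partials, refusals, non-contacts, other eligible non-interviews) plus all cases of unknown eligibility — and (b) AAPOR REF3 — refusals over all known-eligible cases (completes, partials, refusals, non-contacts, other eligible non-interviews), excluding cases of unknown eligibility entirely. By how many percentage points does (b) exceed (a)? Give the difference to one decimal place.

Undetermined eligibility = 69 + 106 = 175
Numerator → 50
Denom → 194 + 21 + 50 + 33 + 22 + 175 = 495
REF1 = 50 / 495 = 0.1010
Denom → 194 + 21 + 50 + 33 + 22 = 320
REF3 = 50 / 320 = 0.1562
Difference = 15.62 − 10.10 = 5.52 percentage points

5.5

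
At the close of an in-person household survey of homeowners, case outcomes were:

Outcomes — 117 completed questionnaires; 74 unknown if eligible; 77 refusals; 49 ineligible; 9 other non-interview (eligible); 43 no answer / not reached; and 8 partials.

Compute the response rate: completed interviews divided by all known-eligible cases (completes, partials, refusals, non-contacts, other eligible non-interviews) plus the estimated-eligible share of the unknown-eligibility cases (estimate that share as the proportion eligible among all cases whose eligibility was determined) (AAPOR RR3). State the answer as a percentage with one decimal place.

Top: 117
Determined eligible: 117 + 8 + 77 + 43 + 9 = 254
e = 254 / (254 + 49) = 254 / 303 = 0.8383
e × U: 0.8383 × 74 = 62.03
Base: 254 + 62.03 = 316.03
RR3 = 117 / 316.03 = 0.3702

37.0%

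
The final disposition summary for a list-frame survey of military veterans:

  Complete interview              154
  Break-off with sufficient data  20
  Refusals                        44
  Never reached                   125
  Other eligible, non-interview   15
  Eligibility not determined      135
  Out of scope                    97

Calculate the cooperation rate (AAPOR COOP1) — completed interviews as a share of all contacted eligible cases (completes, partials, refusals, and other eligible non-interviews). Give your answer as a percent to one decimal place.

Top = 154
Denom = 154 + 20 + 44 + 15 = 233
COOP1 = 154 / 233 = 0.6609

66.1%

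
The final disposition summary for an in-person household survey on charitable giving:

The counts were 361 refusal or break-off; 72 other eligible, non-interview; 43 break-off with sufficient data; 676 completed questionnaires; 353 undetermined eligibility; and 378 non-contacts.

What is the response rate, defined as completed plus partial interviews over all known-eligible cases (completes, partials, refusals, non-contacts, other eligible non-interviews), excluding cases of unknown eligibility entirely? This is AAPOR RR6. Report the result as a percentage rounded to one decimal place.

Top: 676 + 43 = 719
Denominator: 676 + 43 + 361 + 378 + 72 = 1530
RR6 = 719 / 1530 = 0.4699

47.0%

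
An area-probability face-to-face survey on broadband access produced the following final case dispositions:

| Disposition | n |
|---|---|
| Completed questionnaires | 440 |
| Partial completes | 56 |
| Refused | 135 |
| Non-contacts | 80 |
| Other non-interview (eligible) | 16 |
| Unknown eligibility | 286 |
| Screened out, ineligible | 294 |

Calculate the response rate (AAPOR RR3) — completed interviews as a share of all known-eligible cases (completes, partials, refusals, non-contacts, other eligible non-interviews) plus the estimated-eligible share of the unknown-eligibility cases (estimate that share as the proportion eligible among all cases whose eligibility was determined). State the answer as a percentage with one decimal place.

Num: 440
Eligible (known): 440 + 56 + 135 + 80 + 16 = 727
e = 727 / (727 + 294) = 727 / 1021 = 0.7120
Eligible share of unknowns: 0.7120 × 286 = 203.63
Denominator: 727 + 203.63 = 930.63
RR3 = 440 / 930.63 = 0.4728

47.3%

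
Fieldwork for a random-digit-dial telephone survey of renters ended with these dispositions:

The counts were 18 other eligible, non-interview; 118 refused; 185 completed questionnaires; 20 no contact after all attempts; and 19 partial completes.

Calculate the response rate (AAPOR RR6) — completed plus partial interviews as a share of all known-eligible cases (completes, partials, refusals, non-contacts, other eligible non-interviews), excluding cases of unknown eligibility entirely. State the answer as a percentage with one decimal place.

Top = 185 + 19 = 204
Denom = 185 + 19 + 118 + 20 + 18 = 360
RR6 = 204 / 360 = 0.5667

56.7%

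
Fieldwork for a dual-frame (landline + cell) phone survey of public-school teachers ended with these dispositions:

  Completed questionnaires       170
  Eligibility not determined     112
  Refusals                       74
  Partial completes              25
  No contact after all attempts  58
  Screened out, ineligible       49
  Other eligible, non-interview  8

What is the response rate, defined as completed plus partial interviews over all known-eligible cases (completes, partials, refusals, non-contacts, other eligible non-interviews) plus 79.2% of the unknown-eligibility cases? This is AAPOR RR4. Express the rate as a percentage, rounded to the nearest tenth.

Numerator → 170 + 25 = 195
Eligible (known) → 170 + 25 + 74 + 58 + 8 = 335
e × U → 0.7920 × 112 = 88.70
Base → 335 + 88.70 = 423.70
RR4 = 195 / 423.70 = 0.4602

46.0%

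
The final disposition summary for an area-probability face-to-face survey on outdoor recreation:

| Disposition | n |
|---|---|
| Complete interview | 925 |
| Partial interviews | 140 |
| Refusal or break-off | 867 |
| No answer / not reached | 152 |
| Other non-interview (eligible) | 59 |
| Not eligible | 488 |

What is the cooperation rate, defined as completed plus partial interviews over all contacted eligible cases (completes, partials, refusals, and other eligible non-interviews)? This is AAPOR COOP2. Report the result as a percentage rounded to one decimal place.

53.5%

Numerator = 925 + 140 = 1065
Denom = 925 + 140 + 867 + 59 = 1991
COOP2 = 1065 / 1991 = 0.5349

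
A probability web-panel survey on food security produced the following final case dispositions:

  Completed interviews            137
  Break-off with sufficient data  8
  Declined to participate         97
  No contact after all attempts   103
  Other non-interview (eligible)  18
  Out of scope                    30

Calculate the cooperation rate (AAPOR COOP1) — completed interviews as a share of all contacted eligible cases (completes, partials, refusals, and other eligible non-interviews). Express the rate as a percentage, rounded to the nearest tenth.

52.7%

Numerator: 137
Denominator: 137 + 8 + 97 + 18 = 260
COOP1 = 137 / 260 = 0.5269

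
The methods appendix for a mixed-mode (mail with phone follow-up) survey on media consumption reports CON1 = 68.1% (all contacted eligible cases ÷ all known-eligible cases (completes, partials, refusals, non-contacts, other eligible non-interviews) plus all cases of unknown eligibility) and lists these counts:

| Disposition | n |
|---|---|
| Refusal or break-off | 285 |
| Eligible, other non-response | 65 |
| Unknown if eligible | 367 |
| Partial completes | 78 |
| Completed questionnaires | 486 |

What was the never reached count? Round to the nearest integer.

61

Numerator → 486 + 78 + 285 + 65 = 914
CON1 = 914 / D = 0.681
D = 914 / 0.681 = 1342.1
Other denominator terms total 1281
never reached = 1342.1 − 1281 ≈ 61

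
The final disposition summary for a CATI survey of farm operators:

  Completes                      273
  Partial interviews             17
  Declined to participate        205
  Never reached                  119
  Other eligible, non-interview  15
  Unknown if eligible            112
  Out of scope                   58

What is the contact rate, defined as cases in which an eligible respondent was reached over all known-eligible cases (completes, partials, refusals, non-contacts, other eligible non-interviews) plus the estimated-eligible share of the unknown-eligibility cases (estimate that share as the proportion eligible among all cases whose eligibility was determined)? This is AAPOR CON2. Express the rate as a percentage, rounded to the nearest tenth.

Top: 273 + 17 + 205 + 15 = 510
Eligible (known): 273 + 17 + 205 + 119 + 15 = 629
e = 629 / (629 + 58) = 629 / 687 = 0.9156
e × U: 0.9156 × 112 = 102.55
Denominator: 629 + 102.55 = 731.55
CON2 = 510 / 731.55 = 0.6971

69.7%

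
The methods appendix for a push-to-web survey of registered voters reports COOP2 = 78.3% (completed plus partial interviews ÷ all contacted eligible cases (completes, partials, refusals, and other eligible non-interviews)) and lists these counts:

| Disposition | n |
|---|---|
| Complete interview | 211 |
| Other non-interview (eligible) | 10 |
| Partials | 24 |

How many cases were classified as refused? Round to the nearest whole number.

55

Num: 211 + 24 = 235
COOP2 = 235 / D = 0.783
D = 235 / 0.783 = 300.1
Other denominator terms total 245
refused = 300.1 − 245 ≈ 55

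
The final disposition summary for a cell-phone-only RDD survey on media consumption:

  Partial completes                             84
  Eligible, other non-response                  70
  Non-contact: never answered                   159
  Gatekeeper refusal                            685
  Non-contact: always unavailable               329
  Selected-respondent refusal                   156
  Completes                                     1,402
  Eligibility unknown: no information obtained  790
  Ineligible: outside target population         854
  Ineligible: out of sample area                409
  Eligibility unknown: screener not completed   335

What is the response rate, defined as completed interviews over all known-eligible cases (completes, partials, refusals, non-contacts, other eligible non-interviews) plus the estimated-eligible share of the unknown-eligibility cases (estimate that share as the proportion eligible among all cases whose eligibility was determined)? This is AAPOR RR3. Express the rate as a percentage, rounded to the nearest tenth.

Declined to participate = 685 + 156 = 841
Non-contacts = 159 + 329 = 488
Unknown eligibility = 335 + 790 = 1125
Not eligible = 854 + 409 = 1263
Top: 1402
Known eligible: 1402 + 84 + 841 + 488 + 70 = 2885
e = 2885 / (2885 + 1263) = 2885 / 4148 = 0.6955
Eligible share of unknowns: 0.6955 × 1125 = 782.44
Base: 2885 + 782.44 = 3667.44
RR3 = 1402 / 3667.44 = 0.3823

38.2%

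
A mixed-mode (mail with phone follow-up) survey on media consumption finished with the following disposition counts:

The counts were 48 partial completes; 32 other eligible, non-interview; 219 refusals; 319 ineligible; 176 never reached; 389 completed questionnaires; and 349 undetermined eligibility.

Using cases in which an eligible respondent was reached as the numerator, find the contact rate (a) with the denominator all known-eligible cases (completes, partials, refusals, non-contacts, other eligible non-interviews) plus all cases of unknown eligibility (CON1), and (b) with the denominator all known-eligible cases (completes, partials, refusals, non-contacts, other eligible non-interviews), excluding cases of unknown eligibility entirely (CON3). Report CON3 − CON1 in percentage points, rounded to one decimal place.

22.9

Num: 389 + 48 + 219 + 32 = 688
Denom: 389 + 48 + 219 + 176 + 32 + 349 = 1213
CON1 = 688 / 1213 = 0.5672
Denom: 389 + 48 + 219 + 176 + 32 = 864
CON3 = 688 / 864 = 0.7963
Difference = 79.63 − 56.72 = 22.91 percentage points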